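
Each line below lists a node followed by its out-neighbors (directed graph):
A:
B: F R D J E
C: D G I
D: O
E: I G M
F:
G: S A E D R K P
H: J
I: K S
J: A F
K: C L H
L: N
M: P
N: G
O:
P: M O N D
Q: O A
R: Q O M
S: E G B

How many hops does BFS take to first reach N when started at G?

Level 0: G
Level 1: A, D, E, K, P, R, S
Level 2: B, C, H, I, L, M, N, O, Q
Level 3: F, J
N first appears at level 2.

2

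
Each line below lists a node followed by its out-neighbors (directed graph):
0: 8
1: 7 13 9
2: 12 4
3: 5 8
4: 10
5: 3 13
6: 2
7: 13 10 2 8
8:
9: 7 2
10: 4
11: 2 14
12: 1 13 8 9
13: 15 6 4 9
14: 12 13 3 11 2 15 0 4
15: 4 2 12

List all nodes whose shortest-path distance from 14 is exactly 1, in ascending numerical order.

0, 2, 3, 4, 11, 12, 13, 15

Level 0: 14
Level 1: 0, 2, 3, 4, 11, 12, 13, 15
Level 2: 1, 5, 6, 8, 9, 10
Level 3: 7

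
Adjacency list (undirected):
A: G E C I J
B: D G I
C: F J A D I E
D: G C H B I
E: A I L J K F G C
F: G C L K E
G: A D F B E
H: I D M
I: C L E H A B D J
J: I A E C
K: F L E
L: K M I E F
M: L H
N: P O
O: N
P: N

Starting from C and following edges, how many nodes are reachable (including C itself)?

13

BFS from C visits: C, J, I, F, E, D, A, L, H, B, K, G, M
Reachable nodes: 13 of 16 total.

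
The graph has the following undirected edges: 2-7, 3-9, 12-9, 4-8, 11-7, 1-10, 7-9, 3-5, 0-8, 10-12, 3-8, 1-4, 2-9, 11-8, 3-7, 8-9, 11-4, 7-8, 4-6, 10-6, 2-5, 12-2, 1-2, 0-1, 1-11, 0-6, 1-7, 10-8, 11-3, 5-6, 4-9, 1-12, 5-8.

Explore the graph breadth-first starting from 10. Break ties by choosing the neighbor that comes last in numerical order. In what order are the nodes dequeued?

10 -> 12 -> 8 -> 6 -> 1 -> 9 -> 2 -> 11 -> 7 -> 5 -> 4 -> 3 -> 0

Visit 10; enqueue 12, 8, 6, 1 → queue [12, 8, 6, 1]
Visit 12; enqueue 9, 2 → queue [8, 6, 1, 9, 2]
Visit 8; enqueue 11, 7, 5, 4, 3, 0 → queue [6, 1, 9, 2, 11, 7, 5, 4, 3, 0]
Visit 6 → queue [1, 9, 2, 11, 7, 5, 4, 3, 0]
Visit 1 → queue [9, 2, 11, 7, 5, 4, 3, 0]
Visit 9 → queue [2, 11, 7, 5, 4, 3, 0]
Visit 2 → queue [11, 7, 5, 4, 3, 0]
Visit 11 → queue [7, 5, 4, 3, 0]
Visit 7 → queue [5, 4, 3, 0]
Visit 5 → queue [4, 3, 0]
Visit 4 → queue [3, 0]
Visit 3 → queue [0]
Visit 0 → queue []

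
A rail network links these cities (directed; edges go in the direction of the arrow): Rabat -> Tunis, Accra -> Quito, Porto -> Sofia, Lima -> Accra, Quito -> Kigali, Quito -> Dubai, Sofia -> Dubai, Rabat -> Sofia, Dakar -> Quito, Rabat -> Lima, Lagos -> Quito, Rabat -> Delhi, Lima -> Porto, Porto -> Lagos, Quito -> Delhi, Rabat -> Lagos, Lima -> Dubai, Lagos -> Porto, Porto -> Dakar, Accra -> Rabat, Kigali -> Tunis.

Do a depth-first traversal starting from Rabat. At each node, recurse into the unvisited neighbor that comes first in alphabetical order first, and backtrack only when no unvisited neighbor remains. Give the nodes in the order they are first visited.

Visit Rabat
Rabat → Delhi
Rabat → Lagos
Lagos → Porto
Porto → Dakar
Dakar → Quito
Quito → Dubai
Quito → Kigali
Kigali → Tunis
Porto → Sofia
Rabat → Lima
Lima → Accra

Rabat Delhi Lagos Porto Dakar Quito Dubai Kigali Tunis Sofia Lima Accra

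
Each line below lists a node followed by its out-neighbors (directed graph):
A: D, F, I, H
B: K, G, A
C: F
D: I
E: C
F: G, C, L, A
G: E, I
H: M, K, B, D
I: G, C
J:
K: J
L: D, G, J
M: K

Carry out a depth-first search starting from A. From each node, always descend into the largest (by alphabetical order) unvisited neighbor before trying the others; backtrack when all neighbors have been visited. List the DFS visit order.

A I G E C F L J D H M K B

Visit A
A → I
I → G
G → E
E → C
C → F
F → L
L → J
L → D
A → H
H → M
M → K
H → B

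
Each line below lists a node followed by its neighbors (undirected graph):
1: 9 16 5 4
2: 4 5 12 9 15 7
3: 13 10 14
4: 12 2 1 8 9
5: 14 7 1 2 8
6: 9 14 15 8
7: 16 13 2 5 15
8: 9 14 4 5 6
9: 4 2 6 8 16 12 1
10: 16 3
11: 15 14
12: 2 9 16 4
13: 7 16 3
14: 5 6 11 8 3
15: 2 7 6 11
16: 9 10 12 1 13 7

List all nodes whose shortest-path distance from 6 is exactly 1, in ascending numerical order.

Level 0: 6
Level 1: 8, 9, 14, 15
Level 2: 1, 2, 3, 4, 5, 7, 11, 12, 16
Level 3: 10, 13

8, 9, 14, 15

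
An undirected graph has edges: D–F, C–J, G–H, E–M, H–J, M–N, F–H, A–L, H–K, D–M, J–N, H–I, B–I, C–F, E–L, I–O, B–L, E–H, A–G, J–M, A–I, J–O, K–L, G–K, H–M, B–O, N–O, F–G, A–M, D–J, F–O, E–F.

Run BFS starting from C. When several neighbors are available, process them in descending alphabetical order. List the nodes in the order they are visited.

C → J → F → O → N → M → H → D → G → E → I → B → A → K → L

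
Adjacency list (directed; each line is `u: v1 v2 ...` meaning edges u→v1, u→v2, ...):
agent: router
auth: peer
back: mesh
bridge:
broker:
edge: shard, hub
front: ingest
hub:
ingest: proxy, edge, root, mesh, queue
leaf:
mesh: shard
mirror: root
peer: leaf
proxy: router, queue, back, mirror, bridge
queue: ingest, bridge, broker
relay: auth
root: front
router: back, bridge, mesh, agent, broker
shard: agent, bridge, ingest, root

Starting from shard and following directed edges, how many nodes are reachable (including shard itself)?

15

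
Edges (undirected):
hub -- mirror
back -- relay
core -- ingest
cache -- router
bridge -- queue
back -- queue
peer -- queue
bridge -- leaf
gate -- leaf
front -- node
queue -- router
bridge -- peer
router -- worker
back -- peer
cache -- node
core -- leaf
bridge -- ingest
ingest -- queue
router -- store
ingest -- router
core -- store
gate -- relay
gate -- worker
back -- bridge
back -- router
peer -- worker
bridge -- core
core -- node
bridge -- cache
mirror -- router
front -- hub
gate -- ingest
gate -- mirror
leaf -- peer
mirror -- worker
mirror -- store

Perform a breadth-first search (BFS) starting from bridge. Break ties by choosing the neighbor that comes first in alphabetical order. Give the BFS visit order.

bridge → back → cache → core → ingest → leaf → peer → queue → relay → router → node → store → gate → worker → mirror → front → hub

Visit bridge; enqueue back, cache, core, ingest, leaf, peer, queue → queue [back, cache, core, ingest, leaf, peer, queue]
Visit back; enqueue relay, router → queue [cache, core, ingest, leaf, peer, queue, relay, router]
Visit cache; enqueue node → queue [core, ingest, leaf, peer, queue, relay, router, node]
Visit core; enqueue store → queue [ingest, leaf, peer, queue, relay, router, node, store]
Visit ingest; enqueue gate → queue [leaf, peer, queue, relay, router, node, store, gate]
Visit leaf → queue [peer, queue, relay, router, node, store, gate]
Visit peer; enqueue worker → queue [queue, relay, router, node, store, gate, worker]
Visit queue → queue [relay, router, node, store, gate, worker]
Visit relay → queue [router, node, store, gate, worker]
Visit router; enqueue mirror → queue [node, store, gate, worker, mirror]
Visit node; enqueue front → queue [store, gate, worker, mirror, front]
Visit store → queue [gate, worker, mirror, front]
Visit gate → queue [worker, mirror, front]
Visit worker → queue [mirror, front]
Visit mirror; enqueue hub → queue [front, hub]
Visit front → queue [hub]
Visit hub → queue []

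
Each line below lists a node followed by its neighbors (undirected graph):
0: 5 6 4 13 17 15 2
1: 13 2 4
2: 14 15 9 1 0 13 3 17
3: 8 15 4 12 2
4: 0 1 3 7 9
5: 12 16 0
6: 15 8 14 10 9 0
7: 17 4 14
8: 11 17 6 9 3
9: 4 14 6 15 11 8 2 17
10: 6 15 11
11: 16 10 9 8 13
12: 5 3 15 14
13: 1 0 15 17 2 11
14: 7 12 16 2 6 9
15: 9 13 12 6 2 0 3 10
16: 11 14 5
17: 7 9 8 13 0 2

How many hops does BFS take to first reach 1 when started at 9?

Level 0: 9
Level 1: 2, 4, 6, 8, 11, 14, 15, 17
Level 2: 0, 1, 3, 7, 10, 12, 13, 16
Level 3: 5
1 first appears at level 2.

2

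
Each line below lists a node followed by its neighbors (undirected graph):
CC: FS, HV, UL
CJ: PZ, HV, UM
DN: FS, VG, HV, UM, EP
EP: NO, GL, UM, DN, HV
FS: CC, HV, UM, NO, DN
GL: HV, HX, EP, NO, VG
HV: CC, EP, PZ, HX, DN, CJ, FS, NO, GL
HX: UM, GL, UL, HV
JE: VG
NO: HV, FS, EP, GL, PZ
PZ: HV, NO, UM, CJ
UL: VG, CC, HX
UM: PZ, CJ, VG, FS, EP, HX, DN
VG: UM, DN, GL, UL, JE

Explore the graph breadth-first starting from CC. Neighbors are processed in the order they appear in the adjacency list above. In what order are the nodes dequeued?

CC, FS, HV, UL, UM, NO, DN, EP, PZ, HX, CJ, GL, VG, JE

Visit CC; enqueue FS, HV, UL → queue [FS, HV, UL]
Visit FS; enqueue UM, NO, DN → queue [HV, UL, UM, NO, DN]
Visit HV; enqueue EP, PZ, HX, CJ, GL → queue [UL, UM, NO, DN, EP, PZ, HX, CJ, GL]
Visit UL; enqueue VG → queue [UM, NO, DN, EP, PZ, HX, CJ, GL, VG]
Visit UM → queue [NO, DN, EP, PZ, HX, CJ, GL, VG]
Visit NO → queue [DN, EP, PZ, HX, CJ, GL, VG]
Visit DN → queue [EP, PZ, HX, CJ, GL, VG]
Visit EP → queue [PZ, HX, CJ, GL, VG]
Visit PZ → queue [HX, CJ, GL, VG]
Visit HX → queue [CJ, GL, VG]
Visit CJ → queue [GL, VG]
Visit GL → queue [VG]
Visit VG; enqueue JE → queue [JE]
Visit JE → queue []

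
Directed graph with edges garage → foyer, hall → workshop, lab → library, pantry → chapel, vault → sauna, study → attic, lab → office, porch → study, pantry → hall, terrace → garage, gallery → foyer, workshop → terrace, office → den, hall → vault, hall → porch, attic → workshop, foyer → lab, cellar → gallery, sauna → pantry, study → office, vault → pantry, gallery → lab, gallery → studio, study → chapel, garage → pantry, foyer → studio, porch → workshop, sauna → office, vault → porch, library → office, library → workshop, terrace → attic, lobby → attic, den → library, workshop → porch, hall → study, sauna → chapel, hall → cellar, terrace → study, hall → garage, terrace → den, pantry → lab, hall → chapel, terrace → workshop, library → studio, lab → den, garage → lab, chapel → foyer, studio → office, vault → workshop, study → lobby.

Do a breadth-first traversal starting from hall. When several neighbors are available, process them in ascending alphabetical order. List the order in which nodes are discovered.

hall -> cellar -> chapel -> garage -> porch -> study -> vault -> workshop -> gallery -> foyer -> lab -> pantry -> attic -> lobby -> office -> sauna -> terrace -> studio -> den -> library

Visit hall; enqueue cellar, chapel, garage, porch, study, vault, workshop → queue [cellar, chapel, garage, porch, study, vault, workshop]
Visit cellar; enqueue gallery → queue [chapel, garage, porch, study, vault, workshop, gallery]
Visit chapel; enqueue foyer → queue [garage, porch, study, vault, workshop, gallery, foyer]
Visit garage; enqueue lab, pantry → queue [porch, study, vault, workshop, gallery, foyer, lab, pantry]
Visit porch → queue [study, vault, workshop, gallery, foyer, lab, pantry]
Visit study; enqueue attic, lobby, office → queue [vault, workshop, gallery, foyer, lab, pantry, attic, lobby, office]
Visit vault; enqueue sauna → queue [workshop, gallery, foyer, lab, pantry, attic, lobby, office, sauna]
Visit workshop; enqueue terrace → queue [gallery, foyer, lab, pantry, attic, lobby, office, sauna, terrace]
Visit gallery; enqueue studio → queue [foyer, lab, pantry, attic, lobby, office, sauna, terrace, studio]
Visit foyer → queue [lab, pantry, attic, lobby, office, sauna, terrace, studio]
Visit lab; enqueue den, library → queue [pantry, attic, lobby, office, sauna, terrace, studio, den, library]
Visit pantry → queue [attic, lobby, office, sauna, terrace, studio, den, library]
Visit attic → queue [lobby, office, sauna, terrace, studio, den, library]
Visit lobby → queue [office, sauna, terrace, studio, den, library]
Visit office → queue [sauna, terrace, studio, den, library]
Visit sauna → queue [terrace, studio, den, library]
Visit terrace → queue [studio, den, library]
Visit studio → queue [den, library]
Visit den → queue [library]
Visit library → queue []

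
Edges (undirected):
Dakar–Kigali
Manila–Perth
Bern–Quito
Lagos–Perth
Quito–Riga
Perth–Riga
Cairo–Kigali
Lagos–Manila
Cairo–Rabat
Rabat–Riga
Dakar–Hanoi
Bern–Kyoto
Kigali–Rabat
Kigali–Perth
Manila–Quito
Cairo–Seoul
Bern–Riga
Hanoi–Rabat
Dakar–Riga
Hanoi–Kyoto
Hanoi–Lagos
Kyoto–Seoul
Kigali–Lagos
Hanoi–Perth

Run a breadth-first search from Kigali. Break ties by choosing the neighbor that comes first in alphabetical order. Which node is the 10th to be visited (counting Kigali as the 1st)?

Manila

Visit Kigali; enqueue Cairo, Dakar, Lagos, Perth, Rabat → queue [Cairo, Dakar, Lagos, Perth, Rabat]
Visit Cairo; enqueue Seoul → queue [Dakar, Lagos, Perth, Rabat, Seoul]
Visit Dakar; enqueue Hanoi, Riga → queue [Lagos, Perth, Rabat, Seoul, Hanoi, Riga]
Visit Lagos; enqueue Manila → queue [Perth, Rabat, Seoul, Hanoi, Riga, Manila]
Visit Perth → queue [Rabat, Seoul, Hanoi, Riga, Manila]
Visit Rabat → queue [Seoul, Hanoi, Riga, Manila]
Visit Seoul; enqueue Kyoto → queue [Hanoi, Riga, Manila, Kyoto]
Visit Hanoi → queue [Riga, Manila, Kyoto]
Visit Riga; enqueue Bern, Quito → queue [Manila, Kyoto, Bern, Quito]
Visit Manila → queue [Kyoto, Bern, Quito]
Visit Kyoto → queue [Bern, Quito]
Visit Bern → queue [Quito]
Visit Quito → queue []

Visit order: Kigali, Cairo, Dakar, Lagos, Perth, Rabat, Seoul, Hanoi, Riga, Manila, Kyoto, Bern, Quito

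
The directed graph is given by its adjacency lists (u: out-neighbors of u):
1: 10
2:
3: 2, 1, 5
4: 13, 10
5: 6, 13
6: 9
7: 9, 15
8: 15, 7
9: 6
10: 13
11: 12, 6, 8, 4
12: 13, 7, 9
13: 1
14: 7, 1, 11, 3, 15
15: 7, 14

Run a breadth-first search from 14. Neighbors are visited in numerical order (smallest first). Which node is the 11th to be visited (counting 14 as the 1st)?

Visit 14; enqueue 1, 3, 7, 11, 15 → queue [1, 3, 7, 11, 15]
Visit 1; enqueue 10 → queue [3, 7, 11, 15, 10]
Visit 3; enqueue 2, 5 → queue [7, 11, 15, 10, 2, 5]
Visit 7; enqueue 9 → queue [11, 15, 10, 2, 5, 9]
Visit 11; enqueue 4, 6, 8, 12 → queue [15, 10, 2, 5, 9, 4, 6, 8, 12]
Visit 15 → queue [10, 2, 5, 9, 4, 6, 8, 12]
Visit 10; enqueue 13 → queue [2, 5, 9, 4, 6, 8, 12, 13]
Visit 2 → queue [5, 9, 4, 6, 8, 12, 13]
Visit 5 → queue [9, 4, 6, 8, 12, 13]
Visit 9 → queue [4, 6, 8, 12, 13]
Visit 4 → queue [6, 8, 12, 13]
Visit 6 → queue [8, 12, 13]
Visit 8 → queue [12, 13]
Visit 12 → queue [13]
Visit 13 → queue []

Visit order: 14, 1, 3, 7, 11, 15, 10, 2, 5, 9, 4, 6, 8, 12, 13

4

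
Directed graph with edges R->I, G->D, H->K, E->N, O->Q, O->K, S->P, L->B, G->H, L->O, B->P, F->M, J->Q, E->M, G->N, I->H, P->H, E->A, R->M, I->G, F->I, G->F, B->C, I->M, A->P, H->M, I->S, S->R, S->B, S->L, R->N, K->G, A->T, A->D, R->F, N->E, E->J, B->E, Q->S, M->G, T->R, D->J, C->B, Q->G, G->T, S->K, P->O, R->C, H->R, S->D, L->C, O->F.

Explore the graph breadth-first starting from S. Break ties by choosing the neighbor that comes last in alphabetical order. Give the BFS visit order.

S R P L K D B N M I F C O H G J E Q T A

Visit S; enqueue R, P, L, K, D, B → queue [R, P, L, K, D, B]
Visit R; enqueue N, M, I, F, C → queue [P, L, K, D, B, N, M, I, F, C]
Visit P; enqueue O, H → queue [L, K, D, B, N, M, I, F, C, O, H]
Visit L → queue [K, D, B, N, M, I, F, C, O, H]
Visit K; enqueue G → queue [D, B, N, M, I, F, C, O, H, G]
Visit D; enqueue J → queue [B, N, M, I, F, C, O, H, G, J]
Visit B; enqueue E → queue [N, M, I, F, C, O, H, G, J, E]
Visit N → queue [M, I, F, C, O, H, G, J, E]
Visit M → queue [I, F, C, O, H, G, J, E]
Visit I → queue [F, C, O, H, G, J, E]
Visit F → queue [C, O, H, G, J, E]
Visit C → queue [O, H, G, J, E]
Visit O; enqueue Q → queue [H, G, J, E, Q]
Visit H → queue [G, J, E, Q]
Visit G; enqueue T → queue [J, E, Q, T]
Visit J → queue [E, Q, T]
Visit E; enqueue A → queue [Q, T, A]
Visit Q → queue [T, A]
Visit T → queue [A]
Visit A → queue []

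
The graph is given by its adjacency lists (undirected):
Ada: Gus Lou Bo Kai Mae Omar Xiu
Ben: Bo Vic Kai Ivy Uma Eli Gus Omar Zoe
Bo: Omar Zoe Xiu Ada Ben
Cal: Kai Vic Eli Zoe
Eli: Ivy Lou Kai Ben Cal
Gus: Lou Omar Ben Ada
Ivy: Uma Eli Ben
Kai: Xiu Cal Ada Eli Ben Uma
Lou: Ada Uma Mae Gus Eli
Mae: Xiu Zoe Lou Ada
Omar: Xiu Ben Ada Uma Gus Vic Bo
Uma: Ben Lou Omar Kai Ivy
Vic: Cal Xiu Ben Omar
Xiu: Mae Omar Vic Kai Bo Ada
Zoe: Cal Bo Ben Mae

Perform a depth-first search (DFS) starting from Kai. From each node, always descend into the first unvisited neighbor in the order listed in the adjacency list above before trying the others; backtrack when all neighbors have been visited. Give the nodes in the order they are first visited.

Kai -> Xiu -> Mae -> Zoe -> Cal -> Vic -> Ben -> Bo -> Omar -> Ada -> Gus -> Lou -> Uma -> Ivy -> Eli

Visit Kai
Kai → Xiu
Xiu → Mae
Mae → Zoe
Zoe → Cal
Cal → Vic
Vic → Ben
Ben → Bo
Bo → Omar
Omar → Ada
Ada → Gus
Gus → Lou
Lou → Uma
Uma → Ivy
Ivy → Eli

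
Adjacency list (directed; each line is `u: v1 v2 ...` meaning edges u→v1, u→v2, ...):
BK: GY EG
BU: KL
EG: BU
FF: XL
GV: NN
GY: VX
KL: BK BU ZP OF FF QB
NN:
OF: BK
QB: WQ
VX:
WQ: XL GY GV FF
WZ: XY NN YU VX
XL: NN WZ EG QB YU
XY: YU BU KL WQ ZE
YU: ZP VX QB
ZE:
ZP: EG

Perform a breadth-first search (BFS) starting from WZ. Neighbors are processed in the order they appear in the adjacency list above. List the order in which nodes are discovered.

Visit WZ; enqueue XY, NN, YU, VX → queue [XY, NN, YU, VX]
Visit XY; enqueue BU, KL, WQ, ZE → queue [NN, YU, VX, BU, KL, WQ, ZE]
Visit NN → queue [YU, VX, BU, KL, WQ, ZE]
Visit YU; enqueue ZP, QB → queue [VX, BU, KL, WQ, ZE, ZP, QB]
Visit VX → queue [BU, KL, WQ, ZE, ZP, QB]
Visit BU → queue [KL, WQ, ZE, ZP, QB]
Visit KL; enqueue BK, OF, FF → queue [WQ, ZE, ZP, QB, BK, OF, FF]
Visit WQ; enqueue XL, GY, GV → queue [ZE, ZP, QB, BK, OF, FF, XL, GY, GV]
Visit ZE → queue [ZP, QB, BK, OF, FF, XL, GY, GV]
Visit ZP; enqueue EG → queue [QB, BK, OF, FF, XL, GY, GV, EG]
Visit QB → queue [BK, OF, FF, XL, GY, GV, EG]
Visit BK → queue [OF, FF, XL, GY, GV, EG]
Visit OF → queue [FF, XL, GY, GV, EG]
Visit FF → queue [XL, GY, GV, EG]
Visit XL → queue [GY, GV, EG]
Visit GY → queue [GV, EG]
Visit GV → queue [EG]
Visit EG → queue []

WZ, XY, NN, YU, VX, BU, KL, WQ, ZE, ZP, QB, BK, OF, FF, XL, GY, GV, EG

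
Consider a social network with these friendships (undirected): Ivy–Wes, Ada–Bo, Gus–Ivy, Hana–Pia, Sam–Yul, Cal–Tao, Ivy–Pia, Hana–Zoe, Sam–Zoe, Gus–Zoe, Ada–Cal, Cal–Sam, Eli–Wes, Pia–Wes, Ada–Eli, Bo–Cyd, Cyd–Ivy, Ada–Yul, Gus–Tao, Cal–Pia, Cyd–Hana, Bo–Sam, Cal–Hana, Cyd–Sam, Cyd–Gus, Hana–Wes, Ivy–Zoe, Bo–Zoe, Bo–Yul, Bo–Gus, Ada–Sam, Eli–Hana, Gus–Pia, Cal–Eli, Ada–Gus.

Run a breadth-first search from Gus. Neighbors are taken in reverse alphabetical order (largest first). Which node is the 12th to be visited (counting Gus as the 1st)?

Wes

Visit Gus; enqueue Zoe, Tao, Pia, Ivy, Cyd, Bo, Ada → queue [Zoe, Tao, Pia, Ivy, Cyd, Bo, Ada]
Visit Zoe; enqueue Sam, Hana → queue [Tao, Pia, Ivy, Cyd, Bo, Ada, Sam, Hana]
Visit Tao; enqueue Cal → queue [Pia, Ivy, Cyd, Bo, Ada, Sam, Hana, Cal]
Visit Pia; enqueue Wes → queue [Ivy, Cyd, Bo, Ada, Sam, Hana, Cal, Wes]
Visit Ivy → queue [Cyd, Bo, Ada, Sam, Hana, Cal, Wes]
Visit Cyd → queue [Bo, Ada, Sam, Hana, Cal, Wes]
Visit Bo; enqueue Yul → queue [Ada, Sam, Hana, Cal, Wes, Yul]
Visit Ada; enqueue Eli → queue [Sam, Hana, Cal, Wes, Yul, Eli]
Visit Sam → queue [Hana, Cal, Wes, Yul, Eli]
Visit Hana → queue [Cal, Wes, Yul, Eli]
Visit Cal → queue [Wes, Yul, Eli]
Visit Wes → queue [Yul, Eli]
Visit Yul → queue [Eli]
Visit Eli → queue []

Visit order: Gus, Zoe, Tao, Pia, Ivy, Cyd, Bo, Ada, Sam, Hana, Cal, Wes, Yul, Eli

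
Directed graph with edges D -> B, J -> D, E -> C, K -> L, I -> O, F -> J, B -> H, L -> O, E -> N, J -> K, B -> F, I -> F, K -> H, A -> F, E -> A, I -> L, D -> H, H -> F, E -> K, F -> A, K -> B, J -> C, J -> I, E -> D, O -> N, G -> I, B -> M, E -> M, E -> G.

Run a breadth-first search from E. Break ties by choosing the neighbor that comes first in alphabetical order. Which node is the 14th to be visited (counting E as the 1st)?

J

Visit E; enqueue A, C, D, G, K, M, N → queue [A, C, D, G, K, M, N]
Visit A; enqueue F → queue [C, D, G, K, M, N, F]
Visit C → queue [D, G, K, M, N, F]
Visit D; enqueue B, H → queue [G, K, M, N, F, B, H]
Visit G; enqueue I → queue [K, M, N, F, B, H, I]
Visit K; enqueue L → queue [M, N, F, B, H, I, L]
Visit M → queue [N, F, B, H, I, L]
Visit N → queue [F, B, H, I, L]
Visit F; enqueue J → queue [B, H, I, L, J]
Visit B → queue [H, I, L, J]
Visit H → queue [I, L, J]
Visit I; enqueue O → queue [L, J, O]
Visit L → queue [J, O]
Visit J → queue [O]
Visit O → queue []

Visit order: E, A, C, D, G, K, M, N, F, B, H, I, L, J, O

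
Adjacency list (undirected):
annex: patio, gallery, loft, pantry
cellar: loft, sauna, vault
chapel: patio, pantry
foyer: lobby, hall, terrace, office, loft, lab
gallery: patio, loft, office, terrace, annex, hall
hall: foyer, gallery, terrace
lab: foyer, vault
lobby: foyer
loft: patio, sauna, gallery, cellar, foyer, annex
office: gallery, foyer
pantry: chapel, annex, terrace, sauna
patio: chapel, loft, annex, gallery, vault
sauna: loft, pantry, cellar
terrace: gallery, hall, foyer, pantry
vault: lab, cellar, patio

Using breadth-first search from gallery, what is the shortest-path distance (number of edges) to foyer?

Level 0: gallery
Level 1: annex, hall, loft, office, patio, terrace
Level 2: cellar, chapel, foyer, pantry, sauna, vault
Level 3: lab, lobby
foyer first appears at level 2.

2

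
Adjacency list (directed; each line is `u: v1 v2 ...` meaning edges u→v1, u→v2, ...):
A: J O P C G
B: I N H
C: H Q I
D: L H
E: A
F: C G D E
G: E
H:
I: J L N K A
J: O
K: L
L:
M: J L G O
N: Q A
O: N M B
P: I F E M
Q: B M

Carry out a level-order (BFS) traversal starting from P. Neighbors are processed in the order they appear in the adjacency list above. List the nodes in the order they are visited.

Visit P; enqueue I, F, E, M → queue [I, F, E, M]
Visit I; enqueue J, L, N, K, A → queue [F, E, M, J, L, N, K, A]
Visit F; enqueue C, G, D → queue [E, M, J, L, N, K, A, C, G, D]
Visit E → queue [M, J, L, N, K, A, C, G, D]
Visit M; enqueue O → queue [J, L, N, K, A, C, G, D, O]
Visit J → queue [L, N, K, A, C, G, D, O]
Visit L → queue [N, K, A, C, G, D, O]
Visit N; enqueue Q → queue [K, A, C, G, D, O, Q]
Visit K → queue [A, C, G, D, O, Q]
Visit A → queue [C, G, D, O, Q]
Visit C; enqueue H → queue [G, D, O, Q, H]
Visit G → queue [D, O, Q, H]
Visit D → queue [O, Q, H]
Visit O; enqueue B → queue [Q, H, B]
Visit Q → queue [H, B]
Visit H → queue [B]
Visit B → queue []

P, I, F, E, M, J, L, N, K, A, C, G, D, O, Q, H, B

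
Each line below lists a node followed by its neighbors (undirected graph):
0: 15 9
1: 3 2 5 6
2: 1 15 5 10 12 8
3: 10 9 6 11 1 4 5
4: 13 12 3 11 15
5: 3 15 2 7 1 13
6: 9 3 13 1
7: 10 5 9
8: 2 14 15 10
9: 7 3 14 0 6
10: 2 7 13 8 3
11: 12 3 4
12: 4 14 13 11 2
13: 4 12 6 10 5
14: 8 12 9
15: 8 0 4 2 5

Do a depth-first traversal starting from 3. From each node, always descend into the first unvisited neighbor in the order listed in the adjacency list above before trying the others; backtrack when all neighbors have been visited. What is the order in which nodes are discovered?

Visit 3
3 → 10
10 → 2
2 → 1
1 → 5
5 → 15
15 → 8
8 → 14
14 → 12
12 → 4
4 → 13
13 → 6
6 → 9
9 → 7
9 → 0
4 → 11

3 -> 10 -> 2 -> 1 -> 5 -> 15 -> 8 -> 14 -> 12 -> 4 -> 13 -> 6 -> 9 -> 7 -> 0 -> 11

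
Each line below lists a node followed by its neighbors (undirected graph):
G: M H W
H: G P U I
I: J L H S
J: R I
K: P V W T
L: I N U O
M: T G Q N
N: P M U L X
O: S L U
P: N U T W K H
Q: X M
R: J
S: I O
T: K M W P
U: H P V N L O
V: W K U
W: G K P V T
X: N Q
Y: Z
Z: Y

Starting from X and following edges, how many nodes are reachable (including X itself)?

18

BFS from X visits: X, N, Q, P, M, U, L, T, W, K, H, G, V, O, I, S, J, R
Reachable nodes: 18 of 20 total.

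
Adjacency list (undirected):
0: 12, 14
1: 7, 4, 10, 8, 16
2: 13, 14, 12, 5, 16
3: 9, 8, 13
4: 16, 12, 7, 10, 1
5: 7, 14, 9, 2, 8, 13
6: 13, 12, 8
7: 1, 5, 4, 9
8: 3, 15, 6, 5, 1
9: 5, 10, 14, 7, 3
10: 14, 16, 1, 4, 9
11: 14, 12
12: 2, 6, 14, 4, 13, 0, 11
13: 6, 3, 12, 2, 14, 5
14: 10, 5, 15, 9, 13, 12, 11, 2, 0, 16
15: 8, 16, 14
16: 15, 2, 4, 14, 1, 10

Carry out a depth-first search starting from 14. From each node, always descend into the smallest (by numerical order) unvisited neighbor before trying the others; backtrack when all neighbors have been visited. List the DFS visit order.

Visit 14
14 → 0
0 → 12
12 → 2
2 → 5
5 → 7
7 → 1
1 → 4
4 → 10
10 → 9
9 → 3
3 → 8
8 → 6
6 → 13
8 → 15
15 → 16
12 → 11

14 → 0 → 12 → 2 → 5 → 7 → 1 → 4 → 10 → 9 → 3 → 8 → 6 → 13 → 15 → 16 → 11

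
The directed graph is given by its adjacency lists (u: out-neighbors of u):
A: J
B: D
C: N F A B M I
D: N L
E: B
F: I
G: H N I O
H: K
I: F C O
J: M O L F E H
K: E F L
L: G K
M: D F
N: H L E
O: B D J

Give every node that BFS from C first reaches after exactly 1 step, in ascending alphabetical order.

A, B, F, I, M, N

Level 0: C
Level 1: A, B, F, I, M, N
Level 2: D, E, H, J, L, O
Level 3: G, K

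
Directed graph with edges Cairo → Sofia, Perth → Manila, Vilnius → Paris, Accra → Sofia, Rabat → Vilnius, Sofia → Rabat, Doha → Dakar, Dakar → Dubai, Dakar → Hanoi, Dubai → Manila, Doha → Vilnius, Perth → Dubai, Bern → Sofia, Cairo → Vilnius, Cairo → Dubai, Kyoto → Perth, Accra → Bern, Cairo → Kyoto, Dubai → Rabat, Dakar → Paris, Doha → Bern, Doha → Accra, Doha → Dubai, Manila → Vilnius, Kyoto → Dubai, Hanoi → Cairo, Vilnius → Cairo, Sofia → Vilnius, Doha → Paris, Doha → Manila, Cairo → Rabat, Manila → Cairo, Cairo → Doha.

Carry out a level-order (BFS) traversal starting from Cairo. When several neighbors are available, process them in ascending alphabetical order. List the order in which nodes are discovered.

Cairo Doha Dubai Kyoto Rabat Sofia Vilnius Accra Bern Dakar Manila Paris Perth Hanoi

Visit Cairo; enqueue Doha, Dubai, Kyoto, Rabat, Sofia, Vilnius → queue [Doha, Dubai, Kyoto, Rabat, Sofia, Vilnius]
Visit Doha; enqueue Accra, Bern, Dakar, Manila, Paris → queue [Dubai, Kyoto, Rabat, Sofia, Vilnius, Accra, Bern, Dakar, Manila, Paris]
Visit Dubai → queue [Kyoto, Rabat, Sofia, Vilnius, Accra, Bern, Dakar, Manila, Paris]
Visit Kyoto; enqueue Perth → queue [Rabat, Sofia, Vilnius, Accra, Bern, Dakar, Manila, Paris, Perth]
Visit Rabat → queue [Sofia, Vilnius, Accra, Bern, Dakar, Manila, Paris, Perth]
Visit Sofia → queue [Vilnius, Accra, Bern, Dakar, Manila, Paris, Perth]
Visit Vilnius → queue [Accra, Bern, Dakar, Manila, Paris, Perth]
Visit Accra → queue [Bern, Dakar, Manila, Paris, Perth]
Visit Bern → queue [Dakar, Manila, Paris, Perth]
Visit Dakar; enqueue Hanoi → queue [Manila, Paris, Perth, Hanoi]
Visit Manila → queue [Paris, Perth, Hanoi]
Visit Paris → queue [Perth, Hanoi]
Visit Perth → queue [Hanoi]
Visit Hanoi → queue []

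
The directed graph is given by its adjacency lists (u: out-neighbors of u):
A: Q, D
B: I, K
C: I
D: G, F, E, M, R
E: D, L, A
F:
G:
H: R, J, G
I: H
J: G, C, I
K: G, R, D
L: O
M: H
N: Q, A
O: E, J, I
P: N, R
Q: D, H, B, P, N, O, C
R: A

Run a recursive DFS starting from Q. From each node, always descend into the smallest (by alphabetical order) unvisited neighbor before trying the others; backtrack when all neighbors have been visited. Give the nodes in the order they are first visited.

Visit Q
Q → B
B → I
I → H
H → G
H → J
J → C
H → R
R → A
A → D
D → E
E → L
L → O
D → F
D → M
B → K
Q → N
Q → P

Q, B, I, H, G, J, C, R, A, D, E, L, O, F, M, K, N, P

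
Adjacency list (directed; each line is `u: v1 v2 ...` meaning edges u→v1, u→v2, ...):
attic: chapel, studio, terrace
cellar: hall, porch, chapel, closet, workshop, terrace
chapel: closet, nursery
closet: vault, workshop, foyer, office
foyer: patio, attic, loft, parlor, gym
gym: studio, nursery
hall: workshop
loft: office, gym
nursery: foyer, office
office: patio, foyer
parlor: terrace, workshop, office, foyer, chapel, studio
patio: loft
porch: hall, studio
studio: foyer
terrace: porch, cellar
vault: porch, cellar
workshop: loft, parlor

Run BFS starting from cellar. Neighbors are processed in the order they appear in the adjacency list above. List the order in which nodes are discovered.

cellar → hall → porch → chapel → closet → workshop → terrace → studio → nursery → vault → foyer → office → loft → parlor → patio → attic → gym

Visit cellar; enqueue hall, porch, chapel, closet, workshop, terrace → queue [hall, porch, chapel, closet, workshop, terrace]
Visit hall → queue [porch, chapel, closet, workshop, terrace]
Visit porch; enqueue studio → queue [chapel, closet, workshop, terrace, studio]
Visit chapel; enqueue nursery → queue [closet, workshop, terrace, studio, nursery]
Visit closet; enqueue vault, foyer, office → queue [workshop, terrace, studio, nursery, vault, foyer, office]
Visit workshop; enqueue loft, parlor → queue [terrace, studio, nursery, vault, foyer, office, loft, parlor]
Visit terrace → queue [studio, nursery, vault, foyer, office, loft, parlor]
Visit studio → queue [nursery, vault, foyer, office, loft, parlor]
Visit nursery → queue [vault, foyer, office, loft, parlor]
Visit vault → queue [foyer, office, loft, parlor]
Visit foyer; enqueue patio, attic, gym → queue [office, loft, parlor, patio, attic, gym]
Visit office → queue [loft, parlor, patio, attic, gym]
Visit loft → queue [parlor, patio, attic, gym]
Visit parlor → queue [patio, attic, gym]
Visit patio → queue [attic, gym]
Visit attic → queue [gym]
Visit gym → queue []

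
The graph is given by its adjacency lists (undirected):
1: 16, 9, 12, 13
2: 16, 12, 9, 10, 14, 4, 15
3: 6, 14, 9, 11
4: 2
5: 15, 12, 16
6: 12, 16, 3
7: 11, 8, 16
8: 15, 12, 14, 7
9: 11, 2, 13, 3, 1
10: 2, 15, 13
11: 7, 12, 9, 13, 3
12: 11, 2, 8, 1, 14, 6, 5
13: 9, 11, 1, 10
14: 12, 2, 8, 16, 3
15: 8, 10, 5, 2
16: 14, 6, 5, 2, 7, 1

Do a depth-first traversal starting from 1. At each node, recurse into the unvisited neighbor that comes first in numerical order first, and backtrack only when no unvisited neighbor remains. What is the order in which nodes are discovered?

1 -> 9 -> 2 -> 4 -> 10 -> 13 -> 11 -> 3 -> 6 -> 12 -> 5 -> 15 -> 8 -> 7 -> 16 -> 14

Visit 1
1 → 9
9 → 2
2 → 4
2 → 10
10 → 13
13 → 11
11 → 3
3 → 6
6 → 12
12 → 5
5 → 15
15 → 8
8 → 7
7 → 16
16 → 14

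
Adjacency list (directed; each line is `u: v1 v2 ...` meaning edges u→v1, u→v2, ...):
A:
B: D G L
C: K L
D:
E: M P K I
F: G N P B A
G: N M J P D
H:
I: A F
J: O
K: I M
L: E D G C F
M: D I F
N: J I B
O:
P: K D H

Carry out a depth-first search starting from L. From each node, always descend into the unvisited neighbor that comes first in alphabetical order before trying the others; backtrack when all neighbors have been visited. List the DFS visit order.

Visit L
L → C
C → K
K → I
I → A
I → F
F → B
B → D
B → G
G → J
J → O
G → M
G → N
G → P
P → H
L → E

L -> C -> K -> I -> A -> F -> B -> D -> G -> J -> O -> M -> N -> P -> H -> E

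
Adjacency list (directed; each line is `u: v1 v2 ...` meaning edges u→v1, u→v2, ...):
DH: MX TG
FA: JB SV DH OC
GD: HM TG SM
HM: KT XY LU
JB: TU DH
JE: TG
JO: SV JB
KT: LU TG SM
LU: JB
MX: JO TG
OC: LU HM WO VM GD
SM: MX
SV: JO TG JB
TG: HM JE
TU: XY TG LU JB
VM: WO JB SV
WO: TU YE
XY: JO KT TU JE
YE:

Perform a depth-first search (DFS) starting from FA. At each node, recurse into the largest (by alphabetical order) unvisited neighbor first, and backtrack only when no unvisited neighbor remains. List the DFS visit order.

FA, SV, TG, JE, HM, XY, TU, LU, JB, DH, MX, JO, KT, SM, OC, WO, YE, VM, GD

Visit FA
FA → SV
SV → TG
TG → JE
TG → HM
HM → XY
XY → TU
TU → LU
LU → JB
JB → DH
DH → MX
MX → JO
XY → KT
KT → SM
FA → OC
OC → WO
WO → YE
OC → VM
OC → GD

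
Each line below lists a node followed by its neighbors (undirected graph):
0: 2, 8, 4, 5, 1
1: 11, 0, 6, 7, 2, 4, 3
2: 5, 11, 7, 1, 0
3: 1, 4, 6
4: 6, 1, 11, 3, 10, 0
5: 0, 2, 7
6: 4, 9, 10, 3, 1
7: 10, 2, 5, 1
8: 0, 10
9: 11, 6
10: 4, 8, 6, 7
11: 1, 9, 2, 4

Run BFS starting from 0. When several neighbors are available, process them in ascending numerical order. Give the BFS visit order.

Visit 0; enqueue 1, 2, 4, 5, 8 → queue [1, 2, 4, 5, 8]
Visit 1; enqueue 3, 6, 7, 11 → queue [2, 4, 5, 8, 3, 6, 7, 11]
Visit 2 → queue [4, 5, 8, 3, 6, 7, 11]
Visit 4; enqueue 10 → queue [5, 8, 3, 6, 7, 11, 10]
Visit 5 → queue [8, 3, 6, 7, 11, 10]
Visit 8 → queue [3, 6, 7, 11, 10]
Visit 3 → queue [6, 7, 11, 10]
Visit 6; enqueue 9 → queue [7, 11, 10, 9]
Visit 7 → queue [11, 10, 9]
Visit 11 → queue [10, 9]
Visit 10 → queue [9]
Visit 9 → queue []

0 → 1 → 2 → 4 → 5 → 8 → 3 → 6 → 7 → 11 → 10 → 9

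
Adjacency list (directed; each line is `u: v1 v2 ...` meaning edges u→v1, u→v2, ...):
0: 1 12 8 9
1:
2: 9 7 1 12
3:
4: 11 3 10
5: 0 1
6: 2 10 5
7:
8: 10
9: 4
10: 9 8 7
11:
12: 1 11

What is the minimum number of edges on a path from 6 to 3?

4

Level 0: 6
Level 1: 2, 5, 10
Level 2: 0, 1, 7, 8, 9, 12
Level 3: 4, 11
Level 4: 3
3 first appears at level 4.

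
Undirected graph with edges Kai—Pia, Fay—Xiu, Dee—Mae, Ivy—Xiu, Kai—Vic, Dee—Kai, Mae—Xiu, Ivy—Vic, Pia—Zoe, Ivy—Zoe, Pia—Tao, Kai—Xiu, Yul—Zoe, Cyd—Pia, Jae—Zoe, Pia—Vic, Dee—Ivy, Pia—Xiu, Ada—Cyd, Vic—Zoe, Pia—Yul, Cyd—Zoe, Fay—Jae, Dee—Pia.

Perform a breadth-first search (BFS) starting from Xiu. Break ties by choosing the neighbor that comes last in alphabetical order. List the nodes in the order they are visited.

Xiu → Pia → Mae → Kai → Ivy → Fay → Zoe → Yul → Vic → Tao → Dee → Cyd → Jae → Ada

Visit Xiu; enqueue Pia, Mae, Kai, Ivy, Fay → queue [Pia, Mae, Kai, Ivy, Fay]
Visit Pia; enqueue Zoe, Yul, Vic, Tao, Dee, Cyd → queue [Mae, Kai, Ivy, Fay, Zoe, Yul, Vic, Tao, Dee, Cyd]
Visit Mae → queue [Kai, Ivy, Fay, Zoe, Yul, Vic, Tao, Dee, Cyd]
Visit Kai → queue [Ivy, Fay, Zoe, Yul, Vic, Tao, Dee, Cyd]
Visit Ivy → queue [Fay, Zoe, Yul, Vic, Tao, Dee, Cyd]
Visit Fay; enqueue Jae → queue [Zoe, Yul, Vic, Tao, Dee, Cyd, Jae]
Visit Zoe → queue [Yul, Vic, Tao, Dee, Cyd, Jae]
Visit Yul → queue [Vic, Tao, Dee, Cyd, Jae]
Visit Vic → queue [Tao, Dee, Cyd, Jae]
Visit Tao → queue [Dee, Cyd, Jae]
Visit Dee → queue [Cyd, Jae]
Visit Cyd; enqueue Ada → queue [Jae, Ada]
Visit Jae → queue [Ada]
Visit Ada → queue []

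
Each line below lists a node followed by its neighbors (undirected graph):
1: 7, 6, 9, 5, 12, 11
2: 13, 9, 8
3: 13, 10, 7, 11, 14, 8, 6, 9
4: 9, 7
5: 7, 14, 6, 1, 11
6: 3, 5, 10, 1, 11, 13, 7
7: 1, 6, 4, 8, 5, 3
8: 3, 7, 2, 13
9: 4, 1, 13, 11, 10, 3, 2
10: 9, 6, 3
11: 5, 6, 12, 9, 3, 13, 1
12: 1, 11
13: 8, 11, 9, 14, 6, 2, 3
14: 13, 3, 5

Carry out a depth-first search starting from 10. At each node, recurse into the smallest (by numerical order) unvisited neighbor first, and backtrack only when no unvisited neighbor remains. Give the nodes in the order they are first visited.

10 3 6 1 5 7 4 9 2 8 13 11 12 14

Visit 10
10 → 3
3 → 6
6 → 1
1 → 5
5 → 7
7 → 4
4 → 9
9 → 2
2 → 8
8 → 13
13 → 11
11 → 12
13 → 14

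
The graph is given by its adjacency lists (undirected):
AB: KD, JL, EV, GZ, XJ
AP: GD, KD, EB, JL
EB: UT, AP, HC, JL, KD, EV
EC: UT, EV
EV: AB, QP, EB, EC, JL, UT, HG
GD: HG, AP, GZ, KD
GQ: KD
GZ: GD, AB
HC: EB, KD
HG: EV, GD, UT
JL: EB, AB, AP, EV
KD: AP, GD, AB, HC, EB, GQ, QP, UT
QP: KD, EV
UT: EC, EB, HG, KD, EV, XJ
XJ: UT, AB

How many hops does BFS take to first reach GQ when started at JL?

3

Level 0: JL
Level 1: AB, AP, EB, EV
Level 2: EC, GD, GZ, HC, HG, KD, QP, UT, XJ
Level 3: GQ
GQ first appears at level 3.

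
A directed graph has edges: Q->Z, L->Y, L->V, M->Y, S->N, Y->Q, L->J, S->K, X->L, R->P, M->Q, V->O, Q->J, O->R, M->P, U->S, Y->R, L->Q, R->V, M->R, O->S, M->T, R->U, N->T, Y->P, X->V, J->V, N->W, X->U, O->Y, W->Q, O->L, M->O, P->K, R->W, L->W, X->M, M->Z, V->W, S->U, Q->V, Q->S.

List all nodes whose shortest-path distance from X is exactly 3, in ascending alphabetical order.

K, N

Level 0: X
Level 1: L, M, U, V
Level 2: J, O, P, Q, R, S, T, W, Y, Z
Level 3: K, N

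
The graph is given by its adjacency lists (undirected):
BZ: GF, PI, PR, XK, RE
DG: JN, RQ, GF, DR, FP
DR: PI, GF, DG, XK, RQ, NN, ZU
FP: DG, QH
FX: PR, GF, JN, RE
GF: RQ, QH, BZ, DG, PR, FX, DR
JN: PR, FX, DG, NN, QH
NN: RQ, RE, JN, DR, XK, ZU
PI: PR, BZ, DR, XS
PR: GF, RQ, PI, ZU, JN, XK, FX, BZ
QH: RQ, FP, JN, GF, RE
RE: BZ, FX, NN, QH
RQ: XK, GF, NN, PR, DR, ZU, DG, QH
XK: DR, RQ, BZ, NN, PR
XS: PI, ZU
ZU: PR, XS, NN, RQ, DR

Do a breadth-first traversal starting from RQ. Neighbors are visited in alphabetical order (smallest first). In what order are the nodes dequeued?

RQ, DG, DR, GF, NN, PR, QH, XK, ZU, FP, JN, PI, BZ, FX, RE, XS

Visit RQ; enqueue DG, DR, GF, NN, PR, QH, XK, ZU → queue [DG, DR, GF, NN, PR, QH, XK, ZU]
Visit DG; enqueue FP, JN → queue [DR, GF, NN, PR, QH, XK, ZU, FP, JN]
Visit DR; enqueue PI → queue [GF, NN, PR, QH, XK, ZU, FP, JN, PI]
Visit GF; enqueue BZ, FX → queue [NN, PR, QH, XK, ZU, FP, JN, PI, BZ, FX]
Visit NN; enqueue RE → queue [PR, QH, XK, ZU, FP, JN, PI, BZ, FX, RE]
Visit PR → queue [QH, XK, ZU, FP, JN, PI, BZ, FX, RE]
Visit QH → queue [XK, ZU, FP, JN, PI, BZ, FX, RE]
Visit XK → queue [ZU, FP, JN, PI, BZ, FX, RE]
Visit ZU; enqueue XS → queue [FP, JN, PI, BZ, FX, RE, XS]
Visit FP → queue [JN, PI, BZ, FX, RE, XS]
Visit JN → queue [PI, BZ, FX, RE, XS]
Visit PI → queue [BZ, FX, RE, XS]
Visit BZ → queue [FX, RE, XS]
Visit FX → queue [RE, XS]
Visit RE → queue [XS]
Visit XS → queue []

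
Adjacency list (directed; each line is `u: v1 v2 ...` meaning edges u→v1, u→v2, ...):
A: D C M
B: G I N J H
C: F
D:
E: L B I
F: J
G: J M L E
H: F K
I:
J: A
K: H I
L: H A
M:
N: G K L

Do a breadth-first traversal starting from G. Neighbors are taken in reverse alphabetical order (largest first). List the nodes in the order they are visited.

G → M → L → J → E → H → A → I → B → K → F → D → C → N

Visit G; enqueue M, L, J, E → queue [M, L, J, E]
Visit M → queue [L, J, E]
Visit L; enqueue H, A → queue [J, E, H, A]
Visit J → queue [E, H, A]
Visit E; enqueue I, B → queue [H, A, I, B]
Visit H; enqueue K, F → queue [A, I, B, K, F]
Visit A; enqueue D, C → queue [I, B, K, F, D, C]
Visit I → queue [B, K, F, D, C]
Visit B; enqueue N → queue [K, F, D, C, N]
Visit K → queue [F, D, C, N]
Visit F → queue [D, C, N]
Visit D → queue [C, N]
Visit C → queue [N]
Visit N → queue []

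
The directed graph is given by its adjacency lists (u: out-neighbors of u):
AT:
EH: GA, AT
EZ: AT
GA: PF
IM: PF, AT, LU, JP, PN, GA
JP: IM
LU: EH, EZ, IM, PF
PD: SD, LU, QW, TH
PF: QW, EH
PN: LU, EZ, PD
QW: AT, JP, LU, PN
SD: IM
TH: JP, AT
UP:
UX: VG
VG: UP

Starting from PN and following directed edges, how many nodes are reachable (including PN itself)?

BFS from PN visits: PN, PD, LU, EZ, TH, SD, QW, PF, IM, EH, AT, JP, GA
Reachable nodes: 13 of 16 total.

13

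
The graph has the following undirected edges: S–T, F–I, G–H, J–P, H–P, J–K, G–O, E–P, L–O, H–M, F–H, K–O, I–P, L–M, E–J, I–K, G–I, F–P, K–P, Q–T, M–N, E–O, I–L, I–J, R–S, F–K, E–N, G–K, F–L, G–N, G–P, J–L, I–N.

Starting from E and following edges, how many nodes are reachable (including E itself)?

BFS from E visits: E, J, N, O, P, I, K, L, G, M, F, H
Reachable nodes: 12 of 16 total.

12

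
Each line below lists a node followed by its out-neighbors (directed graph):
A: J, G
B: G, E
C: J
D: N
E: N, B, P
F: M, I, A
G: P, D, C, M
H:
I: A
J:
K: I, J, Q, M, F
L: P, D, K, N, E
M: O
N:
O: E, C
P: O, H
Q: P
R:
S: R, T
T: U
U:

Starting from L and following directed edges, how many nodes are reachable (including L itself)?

BFS from L visits: L, P, D, K, N, E, O, H, I, J, Q, M, F, B, C, A, G
Reachable nodes: 17 of 21 total.

17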